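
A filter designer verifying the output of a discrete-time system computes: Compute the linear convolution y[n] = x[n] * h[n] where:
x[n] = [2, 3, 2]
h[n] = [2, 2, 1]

y[n] = sum_k x[k]*h[n-k]. Output length = len(x) + len(h) - 1 = 3 + 3 - 1 = 5.
y[0] = 2*2 = 4
y[1] = 3*2 + 2*2 = 10
y[2] = 2*2 + 3*2 + 2*1 = 12
y[3] = 2*2 + 3*1 = 7
y[4] = 2*1 = 2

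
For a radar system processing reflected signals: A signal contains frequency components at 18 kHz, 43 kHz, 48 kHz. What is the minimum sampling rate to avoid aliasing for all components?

The highest frequency component is f_max = 48 kHz.
Nyquist rate = 2 * f_max = 2 * 48 kHz = 96 kHz.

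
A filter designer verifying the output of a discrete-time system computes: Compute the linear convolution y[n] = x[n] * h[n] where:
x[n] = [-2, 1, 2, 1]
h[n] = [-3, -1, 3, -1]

y[n] = sum_k x[k]*h[n-k]. Output length = len(x) + len(h) - 1 = 4 + 4 - 1 = 7.
y[0] = -2*-3 = 6
y[1] = 1*-3 + -2*-1 = -1
y[2] = 2*-3 + 1*-1 + -2*3 = -13
y[3] = 1*-3 + 2*-1 + 1*3 + -2*-1 = 0
y[4] = 1*-1 + 2*3 + 1*-1 = 4
y[5] = 1*3 + 2*-1 = 1
y[6] = 1*-1 = -1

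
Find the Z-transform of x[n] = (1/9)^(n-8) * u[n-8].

Time-shifting property: if X(z) = Z{x[n]}, then Z{x[n-d]} = z^(-d) * X(z)
X(z) = z/(z - 1/9) for x[n] = (1/9)^n * u[n]
Z{x[n-8]} = z^(-8) * z/(z - 1/9) = z^(-7)/(z - 1/9)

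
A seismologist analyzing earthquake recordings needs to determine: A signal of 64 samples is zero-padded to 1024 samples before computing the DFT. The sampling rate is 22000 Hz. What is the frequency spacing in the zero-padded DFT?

Original DFT: N = 64, resolution = f_s/N = 22000/64 = 1375/4 Hz
Zero-padded DFT: N = 1024, resolution = f_s/N = 22000/1024 = 1375/64 Hz
Zero-padding interpolates the spectrum (finer frequency grid)
but does NOT improve the true spectral resolution (ability to resolve close frequencies).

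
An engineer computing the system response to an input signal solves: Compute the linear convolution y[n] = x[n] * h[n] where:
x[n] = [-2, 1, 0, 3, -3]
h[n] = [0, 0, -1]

y[n] = sum_k x[k]*h[n-k]. Output length = len(x) + len(h) - 1 = 5 + 3 - 1 = 7.
y[0] = -2*0 = 0
y[1] = 1*0 + -2*0 = 0
y[2] = 0*0 + 1*0 + -2*-1 = 2
y[3] = 3*0 + 0*0 + 1*-1 = -1
y[4] = -3*0 + 3*0 + 0*-1 = 0
y[5] = -3*0 + 3*-1 = -3
y[6] = -3*-1 = 3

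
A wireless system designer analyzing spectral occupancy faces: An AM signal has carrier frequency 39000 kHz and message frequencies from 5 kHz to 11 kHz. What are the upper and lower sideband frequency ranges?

Upper sideband (USB) = fc + [fm_low, fm_high] = 39000 + [5, 11] = [39005, 39011] kHz
Lower sideband (LSB) = fc - [fm_high, fm_low] = 39000 - [11, 5] = [38989, 38995] kHz
Total occupied spectrum: 38989 kHz to 39011 kHz (plus carrier at 39000 kHz)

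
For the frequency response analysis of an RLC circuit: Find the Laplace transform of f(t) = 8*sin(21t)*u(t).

Standard pair: sin(wt)*u(t) <-> w/(s^2+w^2)
With w = 21: L{8*sin(21t)*u(t)} = 168/(s^2+441)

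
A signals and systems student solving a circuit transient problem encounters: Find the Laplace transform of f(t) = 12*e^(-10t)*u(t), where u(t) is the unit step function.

Standard Laplace transform pair:
e^(-at)*u(t) <-> 1/(s+a)
With a = 10: L{12*e^(-10t)*u(t)} = 12/(s+10), ROC: Re(s) > -10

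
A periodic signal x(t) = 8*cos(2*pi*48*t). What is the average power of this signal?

Average power of A*cos(wt) is A^2/2.
P = 8^2 / 2 = 64/2 = 32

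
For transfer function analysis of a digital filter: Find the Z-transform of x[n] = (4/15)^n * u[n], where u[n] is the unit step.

The Z-transform of a^n * u[n] is z/(z-a) for |z| > |a|.
Here a = 4/15, so X(z) = z/(z - (4/15)) = 15z/(15z - 4)
ROC: |z| > 4/15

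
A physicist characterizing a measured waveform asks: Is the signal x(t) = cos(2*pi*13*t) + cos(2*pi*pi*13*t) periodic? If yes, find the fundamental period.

f1 = 13 Hz, f2 = 13*pi Hz
Ratio f2/f1 = pi, which is irrational.
Since the frequency ratio is irrational, no common period exists.
The signal is not periodic.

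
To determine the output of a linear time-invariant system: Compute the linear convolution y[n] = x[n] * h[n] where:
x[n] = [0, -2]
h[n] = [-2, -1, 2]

y[n] = sum_k x[k]*h[n-k]. Output length = len(x) + len(h) - 1 = 2 + 3 - 1 = 4.
y[0] = 0*-2 = 0
y[1] = -2*-2 + 0*-1 = 4
y[2] = -2*-1 + 0*2 = 2
y[3] = -2*2 = -4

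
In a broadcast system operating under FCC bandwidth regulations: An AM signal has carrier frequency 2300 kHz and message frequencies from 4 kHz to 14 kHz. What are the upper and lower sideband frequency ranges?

Upper sideband (USB) = fc + [fm_low, fm_high] = 2300 + [4, 14] = [2304, 2314] kHz
Lower sideband (LSB) = fc - [fm_high, fm_low] = 2300 - [14, 4] = [2286, 2296] kHz
Total occupied spectrum: 2286 kHz to 2314 kHz (plus carrier at 2300 kHz)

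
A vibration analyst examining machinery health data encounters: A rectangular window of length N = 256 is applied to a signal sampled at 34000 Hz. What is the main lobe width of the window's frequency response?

For a rectangular window of length N,
the main lobe width in frequency is 2*f_s/N.
= 2*34000/256 = 2125/8 Hz
This determines the minimum frequency separation for resolving two sinusoids.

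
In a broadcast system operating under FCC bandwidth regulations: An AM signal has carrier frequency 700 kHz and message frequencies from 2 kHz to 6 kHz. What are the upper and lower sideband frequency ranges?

Upper sideband (USB) = fc + [fm_low, fm_high] = 700 + [2, 6] = [702, 706] kHz
Lower sideband (LSB) = fc - [fm_high, fm_low] = 700 - [6, 2] = [694, 698] kHz
Total occupied spectrum: 694 kHz to 706 kHz (plus carrier at 700 kHz)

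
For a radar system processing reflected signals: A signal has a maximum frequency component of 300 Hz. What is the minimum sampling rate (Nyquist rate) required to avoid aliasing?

By the Nyquist-Shannon sampling theorem,
the minimum sampling rate (Nyquist rate) must be at least 2 * f_max.
Nyquist rate = 2 * 300 Hz = 600 Hz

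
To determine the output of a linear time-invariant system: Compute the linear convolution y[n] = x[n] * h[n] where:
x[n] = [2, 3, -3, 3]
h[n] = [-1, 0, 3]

y[n] = sum_k x[k]*h[n-k]. Output length = len(x) + len(h) - 1 = 4 + 3 - 1 = 6.
y[0] = 2*-1 = -2
y[1] = 3*-1 + 2*0 = -3
y[2] = -3*-1 + 3*0 + 2*3 = 9
y[3] = 3*-1 + -3*0 + 3*3 = 6
y[4] = 3*0 + -3*3 = -9
y[5] = 3*3 = 9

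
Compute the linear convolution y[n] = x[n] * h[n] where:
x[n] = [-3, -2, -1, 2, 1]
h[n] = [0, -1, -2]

y[n] = sum_k x[k]*h[n-k]. Output length = len(x) + len(h) - 1 = 5 + 3 - 1 = 7.
y[0] = -3*0 = 0
y[1] = -2*0 + -3*-1 = 3
y[2] = -1*0 + -2*-1 + -3*-2 = 8
y[3] = 2*0 + -1*-1 + -2*-2 = 5
y[4] = 1*0 + 2*-1 + -1*-2 = 0
y[5] = 1*-1 + 2*-2 = -5
y[6] = 1*-2 = -2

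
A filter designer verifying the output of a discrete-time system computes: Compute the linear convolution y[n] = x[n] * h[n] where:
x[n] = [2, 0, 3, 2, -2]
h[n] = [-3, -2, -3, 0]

y[n] = sum_k x[k]*h[n-k]. Output length = len(x) + len(h) - 1 = 5 + 4 - 1 = 8.
y[0] = 2*-3 = -6
y[1] = 0*-3 + 2*-2 = -4
y[2] = 3*-3 + 0*-2 + 2*-3 = -15
y[3] = 2*-3 + 3*-2 + 0*-3 + 2*0 = -12
y[4] = -2*-3 + 2*-2 + 3*-3 + 0*0 = -7
y[5] = -2*-2 + 2*-3 + 3*0 = -2
y[6] = -2*-3 + 2*0 = 6
y[7] = -2*0 = 0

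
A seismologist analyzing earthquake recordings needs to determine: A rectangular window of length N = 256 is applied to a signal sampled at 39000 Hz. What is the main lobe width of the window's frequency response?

For a rectangular window of length N,
the main lobe width in frequency is 2*f_s/N.
= 2*39000/256 = 4875/16 Hz
This determines the minimum frequency separation for resolving two sinusoids.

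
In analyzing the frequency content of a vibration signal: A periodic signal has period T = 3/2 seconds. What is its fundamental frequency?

The fundamental frequency is the reciprocal of the period.
f = 1/T = 1/(3/2) = 2/3 Hz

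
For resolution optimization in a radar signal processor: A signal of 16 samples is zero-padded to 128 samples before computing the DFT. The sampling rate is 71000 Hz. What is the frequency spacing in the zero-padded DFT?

Original DFT: N = 16, resolution = f_s/N = 71000/16 = 8875/2 Hz
Zero-padded DFT: N = 128, resolution = f_s/N = 71000/128 = 8875/16 Hz
Zero-padding interpolates the spectrum (finer frequency grid)
but does NOT improve the true spectral resolution (ability to resolve close frequencies).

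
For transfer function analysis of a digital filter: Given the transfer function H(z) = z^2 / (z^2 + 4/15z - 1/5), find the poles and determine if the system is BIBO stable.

Poles are roots of the denominator: z^2 + 4/15z - 1/5 = 0.
Quadratic formula: z = [-(4/15) +/- sqrt((4/15)^2 - 4*(-1/5))] / 2
Discriminant = 16/225 + 4/5 = 196/225; sqrt = 14/15.
z = (-4/15 +/- 14/15) / 2 => z = 1/3 or z = -3/5.
|p1| = 1/3, |p2| = 3/5.
For BIBO stability, all poles must lie inside the unit circle (|p| < 1).
System is STABLE since both |p| < 1.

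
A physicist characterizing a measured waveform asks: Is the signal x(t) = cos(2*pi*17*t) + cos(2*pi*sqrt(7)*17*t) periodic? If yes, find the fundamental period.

f1 = 17 Hz, f2 = 17*sqrt(7) Hz
Ratio f2/f1 = sqrt(7), which is irrational.
Since the frequency ratio is irrational, no common period exists.
The signal is not periodic.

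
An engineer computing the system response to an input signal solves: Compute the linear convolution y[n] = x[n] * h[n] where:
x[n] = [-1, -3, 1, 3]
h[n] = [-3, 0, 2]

y[n] = sum_k x[k]*h[n-k]. Output length = len(x) + len(h) - 1 = 4 + 3 - 1 = 6.
y[0] = -1*-3 = 3
y[1] = -3*-3 + -1*0 = 9
y[2] = 1*-3 + -3*0 + -1*2 = -5
y[3] = 3*-3 + 1*0 + -3*2 = -15
y[4] = 3*0 + 1*2 = 2
y[5] = 3*2 = 6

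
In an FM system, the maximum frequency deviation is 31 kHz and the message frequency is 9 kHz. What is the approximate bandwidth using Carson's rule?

Carson's rule: BW = 2*(delta_f + f_m)
= 2*(31 + 9) kHz = 80 kHz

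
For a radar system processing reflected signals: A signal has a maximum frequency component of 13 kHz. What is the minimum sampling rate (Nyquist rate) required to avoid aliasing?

By the Nyquist-Shannon sampling theorem,
the minimum sampling rate (Nyquist rate) must be at least 2 * f_max.
Nyquist rate = 2 * 13 kHz = 26 kHz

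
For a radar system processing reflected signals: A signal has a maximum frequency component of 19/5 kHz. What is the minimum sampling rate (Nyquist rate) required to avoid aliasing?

By the Nyquist-Shannon sampling theorem,
the minimum sampling rate (Nyquist rate) must be at least 2 * f_max.
Nyquist rate = 2 * 19/5 kHz = 38/5 kHz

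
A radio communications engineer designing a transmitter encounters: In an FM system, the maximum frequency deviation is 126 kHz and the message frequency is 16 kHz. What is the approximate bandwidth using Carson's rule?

Carson's rule: BW = 2*(delta_f + f_m)
= 2*(126 + 16) kHz = 284 kHz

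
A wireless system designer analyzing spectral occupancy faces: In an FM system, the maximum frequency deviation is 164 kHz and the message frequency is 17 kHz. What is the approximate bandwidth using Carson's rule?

Carson's rule: BW = 2*(delta_f + f_m)
= 2*(164 + 17) kHz = 362 kHz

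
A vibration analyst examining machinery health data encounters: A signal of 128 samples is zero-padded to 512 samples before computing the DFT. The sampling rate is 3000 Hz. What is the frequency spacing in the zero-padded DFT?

Original DFT: N = 128, resolution = f_s/N = 3000/128 = 375/16 Hz
Zero-padded DFT: N = 512, resolution = f_s/N = 3000/512 = 375/64 Hz
Zero-padding interpolates the spectrum (finer frequency grid)
but does NOT improve the true spectral resolution (ability to resolve close frequencies).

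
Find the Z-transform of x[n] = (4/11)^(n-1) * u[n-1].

Time-shifting property: if X(z) = Z{x[n]}, then Z{x[n-d]} = z^(-d) * X(z)
X(z) = z/(z - 4/11) for x[n] = (4/11)^n * u[n]
Z{x[n-1]} = z^(-1) * z/(z - 4/11) = 1/(z - 4/11)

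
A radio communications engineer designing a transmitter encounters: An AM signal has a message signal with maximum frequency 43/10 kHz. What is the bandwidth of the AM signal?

In AM (double-sideband), the bandwidth is twice the message frequency.
BW = 2 * f_m = 2 * 43/10 kHz = 43/5 kHz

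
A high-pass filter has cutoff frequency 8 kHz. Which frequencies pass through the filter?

A high-pass filter passes all frequencies above the cutoff frequency 8 kHz and attenuates lower frequencies.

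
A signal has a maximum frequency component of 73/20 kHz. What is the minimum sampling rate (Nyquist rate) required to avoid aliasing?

By the Nyquist-Shannon sampling theorem,
the minimum sampling rate (Nyquist rate) must be at least 2 * f_max.
Nyquist rate = 2 * 73/20 kHz = 73/10 kHz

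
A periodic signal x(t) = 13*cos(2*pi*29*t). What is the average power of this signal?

Average power of A*cos(wt) is A^2/2.
P = 13^2 / 2 = 169/2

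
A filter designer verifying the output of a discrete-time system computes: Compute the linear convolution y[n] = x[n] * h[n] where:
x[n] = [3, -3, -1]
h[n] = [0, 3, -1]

y[n] = sum_k x[k]*h[n-k]. Output length = len(x) + len(h) - 1 = 3 + 3 - 1 = 5.
y[0] = 3*0 = 0
y[1] = -3*0 + 3*3 = 9
y[2] = -1*0 + -3*3 + 3*-1 = -12
y[3] = -1*3 + -3*-1 = 0
y[4] = -1*-1 = 1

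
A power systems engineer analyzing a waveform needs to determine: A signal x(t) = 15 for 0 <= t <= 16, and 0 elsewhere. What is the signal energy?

Energy = integral of |x(t)|^2 dt over the signal duration
= 15^2 * 16 = 225 * 16 = 3600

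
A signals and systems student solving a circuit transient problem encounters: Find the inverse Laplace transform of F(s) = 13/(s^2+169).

Standard pair: w/(s^2+w^2) <-> sin(wt)*u(t)
Recognize w^2 = 169, so w = 13; numerator 13 = 1*13.
f(t) = sin(13t)*u(t)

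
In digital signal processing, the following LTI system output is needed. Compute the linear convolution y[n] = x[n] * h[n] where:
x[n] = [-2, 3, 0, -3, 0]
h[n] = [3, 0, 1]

y[n] = sum_k x[k]*h[n-k]. Output length = len(x) + len(h) - 1 = 5 + 3 - 1 = 7.
y[0] = -2*3 = -6
y[1] = 3*3 + -2*0 = 9
y[2] = 0*3 + 3*0 + -2*1 = -2
y[3] = -3*3 + 0*0 + 3*1 = -6
y[4] = 0*3 + -3*0 + 0*1 = 0
y[5] = 0*0 + -3*1 = -3
y[6] = 0*1 = 0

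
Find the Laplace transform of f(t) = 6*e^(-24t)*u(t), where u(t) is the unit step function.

Standard Laplace transform pair:
e^(-at)*u(t) <-> 1/(s+a)
With a = 24: L{6*e^(-24t)*u(t)} = 6/(s+24), ROC: Re(s) > -24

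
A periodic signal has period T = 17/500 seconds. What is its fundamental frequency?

The fundamental frequency is the reciprocal of the period.
f = 1/T = 1/(17/500) = 500/17 Hz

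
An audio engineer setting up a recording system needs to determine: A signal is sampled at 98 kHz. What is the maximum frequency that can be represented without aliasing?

The maximum frequency that can be represented without aliasing
is the Nyquist frequency: f_max = f_s / 2 = 98 kHz / 2 = 49 kHz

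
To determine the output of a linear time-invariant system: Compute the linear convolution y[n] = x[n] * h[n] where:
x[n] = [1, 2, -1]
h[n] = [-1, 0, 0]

y[n] = sum_k x[k]*h[n-k]. Output length = len(x) + len(h) - 1 = 3 + 3 - 1 = 5.
y[0] = 1*-1 = -1
y[1] = 2*-1 + 1*0 = -2
y[2] = -1*-1 + 2*0 + 1*0 = 1
y[3] = -1*0 + 2*0 = 0
y[4] = -1*0 = 0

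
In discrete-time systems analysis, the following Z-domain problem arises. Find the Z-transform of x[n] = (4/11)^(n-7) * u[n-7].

Time-shifting property: if X(z) = Z{x[n]}, then Z{x[n-d]} = z^(-d) * X(z)
X(z) = z/(z - 4/11) for x[n] = (4/11)^n * u[n]
Z{x[n-7]} = z^(-7) * z/(z - 4/11) = z^(-6)/(z - 4/11)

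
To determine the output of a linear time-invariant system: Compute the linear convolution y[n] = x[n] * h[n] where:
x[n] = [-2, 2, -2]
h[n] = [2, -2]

y[n] = sum_k x[k]*h[n-k]. Output length = len(x) + len(h) - 1 = 3 + 2 - 1 = 4.
y[0] = -2*2 = -4
y[1] = 2*2 + -2*-2 = 8
y[2] = -2*2 + 2*-2 = -8
y[3] = -2*-2 = 4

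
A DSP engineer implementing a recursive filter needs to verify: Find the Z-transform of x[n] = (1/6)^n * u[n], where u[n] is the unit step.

The Z-transform of a^n * u[n] is z/(z-a) for |z| > |a|.
Here a = 1/6, so X(z) = z/(z - (1/6)) = 6z/(6z - 1)
ROC: |z| > 1/6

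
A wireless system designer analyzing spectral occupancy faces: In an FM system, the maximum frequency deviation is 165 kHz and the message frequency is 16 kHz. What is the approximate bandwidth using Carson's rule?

Carson's rule: BW = 2*(delta_f + f_m)
= 2*(165 + 16) kHz = 362 kHz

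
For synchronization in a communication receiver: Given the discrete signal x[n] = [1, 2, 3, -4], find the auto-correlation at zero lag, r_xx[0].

The auto-correlation at zero lag r_xx[0] equals the signal energy.
r_xx[0] = sum of x[n]^2 = 1^2 + 2^2 + 3^2 + (-4)^2
= 1 + 4 + 9 + 16 = 30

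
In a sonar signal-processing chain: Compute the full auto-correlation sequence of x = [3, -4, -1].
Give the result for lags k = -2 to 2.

r_xx[k] = sum_m x[m]*x[m+k], indexed from 0, for k = -2 to 2:
  r_xx[-2] = x[2]*x[0] = -3
  r_xx[-1] = x[1]*x[0] + x[2]*x[1] = -8
  r_xx[0] = x[0]*x[0] + x[1]*x[1] + x[2]*x[2] = 26
  r_xx[1] = x[0]*x[1] + x[1]*x[2] = -8
  r_xx[2] = x[0]*x[2] = -3
r_xx = [-3, -8, 26, -8, -3]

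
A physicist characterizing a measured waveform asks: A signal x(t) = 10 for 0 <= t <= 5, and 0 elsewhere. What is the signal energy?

Energy = integral of |x(t)|^2 dt over the signal duration
= 10^2 * 5 = 100 * 5 = 500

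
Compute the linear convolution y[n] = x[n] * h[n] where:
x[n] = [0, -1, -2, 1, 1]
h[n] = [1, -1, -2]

y[n] = sum_k x[k]*h[n-k]. Output length = len(x) + len(h) - 1 = 5 + 3 - 1 = 7.
y[0] = 0*1 = 0
y[1] = -1*1 + 0*-1 = -1
y[2] = -2*1 + -1*-1 + 0*-2 = -1
y[3] = 1*1 + -2*-1 + -1*-2 = 5
y[4] = 1*1 + 1*-1 + -2*-2 = 4
y[5] = 1*-1 + 1*-2 = -3
y[6] = 1*-2 = -2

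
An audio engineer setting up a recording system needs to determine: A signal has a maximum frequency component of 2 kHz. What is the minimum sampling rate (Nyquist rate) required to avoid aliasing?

By the Nyquist-Shannon sampling theorem,
the minimum sampling rate (Nyquist rate) must be at least 2 * f_max.
Nyquist rate = 2 * 2 kHz = 4 kHz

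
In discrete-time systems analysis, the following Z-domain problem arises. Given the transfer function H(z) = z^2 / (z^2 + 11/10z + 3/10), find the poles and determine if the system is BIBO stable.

Poles are roots of the denominator: z^2 + 11/10z + 3/10 = 0.
Quadratic formula: z = [-(11/10) +/- sqrt((11/10)^2 - 4*(3/10))] / 2
Discriminant = 121/100 - 6/5 = 1/100; sqrt = 1/10.
z = (-11/10 +/- 1/10) / 2 => z = -1/2 or z = -3/5.
|p1| = 1/2, |p2| = 3/5.
For BIBO stability, all poles must lie inside the unit circle (|p| < 1).
System is STABLE since both |p| < 1.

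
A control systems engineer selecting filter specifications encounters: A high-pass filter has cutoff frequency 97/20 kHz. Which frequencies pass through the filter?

A high-pass filter passes all frequencies above the cutoff frequency 97/20 kHz and attenuates lower frequencies.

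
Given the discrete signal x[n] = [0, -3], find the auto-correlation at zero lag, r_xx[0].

The auto-correlation at zero lag r_xx[0] equals the signal energy.
r_xx[0] = sum of x[n]^2 = 0^2 + (-3)^2
= 0 + 9 = 9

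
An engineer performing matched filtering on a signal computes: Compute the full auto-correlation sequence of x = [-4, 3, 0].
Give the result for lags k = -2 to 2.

r_xx[k] = sum_m x[m]*x[m+k], indexed from 0, for k = -2 to 2:
  r_xx[-2] = x[2]*x[0] = 0
  r_xx[-1] = x[1]*x[0] + x[2]*x[1] = -12
  r_xx[0] = x[0]*x[0] + x[1]*x[1] + x[2]*x[2] = 25
  r_xx[1] = x[0]*x[1] + x[1]*x[2] = -12
  r_xx[2] = x[0]*x[2] = 0
r_xx = [0, -12, 25, -12, 0]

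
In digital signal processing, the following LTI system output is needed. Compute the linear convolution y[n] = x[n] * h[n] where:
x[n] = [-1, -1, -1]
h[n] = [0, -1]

y[n] = sum_k x[k]*h[n-k]. Output length = len(x) + len(h) - 1 = 3 + 2 - 1 = 4.
y[0] = -1*0 = 0
y[1] = -1*0 + -1*-1 = 1
y[2] = -1*0 + -1*-1 = 1
y[3] = -1*-1 = 1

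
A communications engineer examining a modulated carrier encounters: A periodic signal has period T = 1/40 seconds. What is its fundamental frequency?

The fundamental frequency is the reciprocal of the period.
f = 1/T = 1/(1/40) = 40 Hz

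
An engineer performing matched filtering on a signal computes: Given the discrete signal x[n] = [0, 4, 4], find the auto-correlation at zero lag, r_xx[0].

The auto-correlation at zero lag r_xx[0] equals the signal energy.
r_xx[0] = sum of x[n]^2 = 0^2 + 4^2 + 4^2
= 0 + 16 + 16 = 32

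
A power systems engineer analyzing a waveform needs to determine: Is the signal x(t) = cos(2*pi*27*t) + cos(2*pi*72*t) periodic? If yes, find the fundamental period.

f1 = 27 Hz, f2 = 72 Hz
Period T1 = 1/27, T2 = 1/72
Ratio T1/T2 = 72/27, which is rational.
The signal is periodic with fundamental period T = 1/GCD(27,72) = 1/9 s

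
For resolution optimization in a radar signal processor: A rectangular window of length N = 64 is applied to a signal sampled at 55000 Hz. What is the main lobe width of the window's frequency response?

For a rectangular window of length N,
the main lobe width in frequency is 2*f_s/N.
= 2*55000/64 = 6875/4 Hz
This determines the minimum frequency separation for resolving two sinusoids.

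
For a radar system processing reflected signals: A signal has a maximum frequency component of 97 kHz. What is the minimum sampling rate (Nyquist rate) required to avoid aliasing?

By the Nyquist-Shannon sampling theorem,
the minimum sampling rate (Nyquist rate) must be at least 2 * f_max.
Nyquist rate = 2 * 97 kHz = 194 kHz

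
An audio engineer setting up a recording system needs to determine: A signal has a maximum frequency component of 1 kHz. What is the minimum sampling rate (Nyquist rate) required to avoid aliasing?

By the Nyquist-Shannon sampling theorem,
the minimum sampling rate (Nyquist rate) must be at least 2 * f_max.
Nyquist rate = 2 * 1 kHz = 2 kHz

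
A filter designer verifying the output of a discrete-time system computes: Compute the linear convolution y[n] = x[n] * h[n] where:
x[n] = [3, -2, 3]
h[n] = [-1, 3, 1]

y[n] = sum_k x[k]*h[n-k]. Output length = len(x) + len(h) - 1 = 3 + 3 - 1 = 5.
y[0] = 3*-1 = -3
y[1] = -2*-1 + 3*3 = 11
y[2] = 3*-1 + -2*3 + 3*1 = -6
y[3] = 3*3 + -2*1 = 7
y[4] = 3*1 = 3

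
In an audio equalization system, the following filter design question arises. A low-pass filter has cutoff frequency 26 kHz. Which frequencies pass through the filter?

A low-pass filter passes all frequencies below the cutoff frequency 26 kHz and attenuates higher frequencies.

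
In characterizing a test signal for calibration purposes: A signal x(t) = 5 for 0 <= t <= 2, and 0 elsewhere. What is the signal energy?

Energy = integral of |x(t)|^2 dt over the signal duration
= 5^2 * 2 = 25 * 2 = 50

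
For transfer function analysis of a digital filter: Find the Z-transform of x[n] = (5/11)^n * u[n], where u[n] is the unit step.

The Z-transform of a^n * u[n] is z/(z-a) for |z| > |a|.
Here a = 5/11, so X(z) = z/(z - (5/11)) = 11z/(11z - 5)
ROC: |z| > 5/11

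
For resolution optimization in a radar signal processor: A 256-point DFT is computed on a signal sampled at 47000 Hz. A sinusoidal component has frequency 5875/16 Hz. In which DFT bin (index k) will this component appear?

DFT frequency resolution = f_s/N = 47000/256 = 5875/32 Hz
Bin index k = f_signal / resolution = 5875/16 / 5875/32 = 2
The signal frequency 5875/16 Hz falls in DFT bin k = 2.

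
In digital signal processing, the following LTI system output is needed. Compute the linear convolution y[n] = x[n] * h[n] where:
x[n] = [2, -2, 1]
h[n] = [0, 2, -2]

y[n] = sum_k x[k]*h[n-k]. Output length = len(x) + len(h) - 1 = 3 + 3 - 1 = 5.
y[0] = 2*0 = 0
y[1] = -2*0 + 2*2 = 4
y[2] = 1*0 + -2*2 + 2*-2 = -8
y[3] = 1*2 + -2*-2 = 6
y[4] = 1*-2 = -2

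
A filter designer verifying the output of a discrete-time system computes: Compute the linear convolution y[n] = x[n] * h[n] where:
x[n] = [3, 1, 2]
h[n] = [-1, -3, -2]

y[n] = sum_k x[k]*h[n-k]. Output length = len(x) + len(h) - 1 = 3 + 3 - 1 = 5.
y[0] = 3*-1 = -3
y[1] = 1*-1 + 3*-3 = -10
y[2] = 2*-1 + 1*-3 + 3*-2 = -11
y[3] = 2*-3 + 1*-2 = -8
y[4] = 2*-2 = -4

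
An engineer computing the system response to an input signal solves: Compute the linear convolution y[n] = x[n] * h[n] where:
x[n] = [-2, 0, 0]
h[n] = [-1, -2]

y[n] = sum_k x[k]*h[n-k]. Output length = len(x) + len(h) - 1 = 3 + 2 - 1 = 4.
y[0] = -2*-1 = 2
y[1] = 0*-1 + -2*-2 = 4
y[2] = 0*-1 + 0*-2 = 0
y[3] = 0*-2 = 0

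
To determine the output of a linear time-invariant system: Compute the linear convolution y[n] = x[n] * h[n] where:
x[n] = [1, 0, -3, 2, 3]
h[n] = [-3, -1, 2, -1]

y[n] = sum_k x[k]*h[n-k]. Output length = len(x) + len(h) - 1 = 5 + 4 - 1 = 8.
y[0] = 1*-3 = -3
y[1] = 0*-3 + 1*-1 = -1
y[2] = -3*-3 + 0*-1 + 1*2 = 11
y[3] = 2*-3 + -3*-1 + 0*2 + 1*-1 = -4
y[4] = 3*-3 + 2*-1 + -3*2 + 0*-1 = -17
y[5] = 3*-1 + 2*2 + -3*-1 = 4
y[6] = 3*2 + 2*-1 = 4
y[7] = 3*-1 = -3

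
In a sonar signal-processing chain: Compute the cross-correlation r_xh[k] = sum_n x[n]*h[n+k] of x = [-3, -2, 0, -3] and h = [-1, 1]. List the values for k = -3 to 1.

Both sequences indexed from 0 and zero outside their support.
Lags with overlap: k = -3 to 1.
  r_xh[-3] = x[3]*h[0] = 3
  r_xh[-2] = x[2]*h[0] + x[3]*h[1] = -3
  r_xh[-1] = x[1]*h[0] + x[2]*h[1] = 2
  r_xh[0] = x[0]*h[0] + x[1]*h[1] = 1
  r_xh[1] = x[0]*h[1] = -3
r_xh = [3, -3, 2, 1, -3] (for k = -3, ..., 1)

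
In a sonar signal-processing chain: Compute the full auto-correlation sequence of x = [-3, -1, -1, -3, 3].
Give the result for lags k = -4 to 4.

r_xx[k] = sum_m x[m]*x[m+k], indexed from 0, for k = -4 to 4:
  r_xx[-4] = x[4]*x[0] = -9
  r_xx[-3] = x[3]*x[0] + x[4]*x[1] = 6
  r_xx[-2] = x[2]*x[0] + x[3]*x[1] + x[4]*x[2] = 3
  r_xx[-1] = x[1]*x[0] + x[2]*x[1] + x[3]*x[2] + x[4]*x[3] = -2
  r_xx[0] = x[0]*x[0] + x[1]*x[1] + x[2]*x[2] + x[3]*x[3] + x[4]*x[4] = 29
  r_xx[1] = x[0]*x[1] + x[1]*x[2] + x[2]*x[3] + x[3]*x[4] = -2
  r_xx[2] = x[0]*x[2] + x[1]*x[3] + x[2]*x[4] = 3
  r_xx[3] = x[0]*x[3] + x[1]*x[4] = 6
  r_xx[4] = x[0]*x[4] = -9
r_xx = [-9, 6, 3, -2, 29, -2, 3, 6, -9]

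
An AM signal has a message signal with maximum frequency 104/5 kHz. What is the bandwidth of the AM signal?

In AM (double-sideband), the bandwidth is twice the message frequency.
BW = 2 * f_m = 2 * 104/5 kHz = 208/5 kHz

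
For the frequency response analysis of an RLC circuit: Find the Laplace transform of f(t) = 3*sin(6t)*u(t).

Standard pair: sin(wt)*u(t) <-> w/(s^2+w^2)
With w = 6: L{3*sin(6t)*u(t)} = 18/(s^2+36)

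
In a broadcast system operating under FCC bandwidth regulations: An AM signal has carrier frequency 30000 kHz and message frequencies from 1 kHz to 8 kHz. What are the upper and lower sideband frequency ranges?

Upper sideband (USB) = fc + [fm_low, fm_high] = 30000 + [1, 8] = [30001, 30008] kHz
Lower sideband (LSB) = fc - [fm_high, fm_low] = 30000 - [8, 1] = [29992, 29999] kHz
Total occupied spectrum: 29992 kHz to 30008 kHz (plus carrier at 30000 kHz)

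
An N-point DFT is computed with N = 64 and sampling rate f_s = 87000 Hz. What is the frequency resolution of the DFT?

DFT frequency resolution = f_s / N
= 87000 / 64 = 10875/8 Hz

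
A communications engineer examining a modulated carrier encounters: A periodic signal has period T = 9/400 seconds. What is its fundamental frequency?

The fundamental frequency is the reciprocal of the period.
f = 1/T = 1/(9/400) = 400/9 Hz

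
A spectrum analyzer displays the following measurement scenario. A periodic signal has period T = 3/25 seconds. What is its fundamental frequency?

The fundamental frequency is the reciprocal of the period.
f = 1/T = 1/(3/25) = 25/3 Hz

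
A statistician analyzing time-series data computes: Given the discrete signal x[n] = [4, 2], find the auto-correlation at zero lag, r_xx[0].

The auto-correlation at zero lag r_xx[0] equals the signal energy.
r_xx[0] = sum of x[n]^2 = 4^2 + 2^2
= 16 + 4 = 20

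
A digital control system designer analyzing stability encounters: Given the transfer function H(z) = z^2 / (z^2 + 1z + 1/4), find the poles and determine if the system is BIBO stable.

Poles are roots of the denominator: z^2 + 1z + 1/4 = 0.
Quadratic formula: z = [-(1) +/- sqrt((1)^2 - 4*(1/4))] / 2
Discriminant = 1 - 1 = 0; sqrt = 0.
z = (-1 +/- 0) / 2 = -1/2 (repeated root).
|p1| = 1/2, |p2| = 1/2.
For BIBO stability, all poles must lie inside the unit circle (|p| < 1).
System is STABLE since both |p| < 1.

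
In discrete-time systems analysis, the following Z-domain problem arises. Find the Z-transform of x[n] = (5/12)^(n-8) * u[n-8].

Time-shifting property: if X(z) = Z{x[n]}, then Z{x[n-d]} = z^(-d) * X(z)
X(z) = z/(z - 5/12) for x[n] = (5/12)^n * u[n]
Z{x[n-8]} = z^(-8) * z/(z - 5/12) = z^(-7)/(z - 5/12)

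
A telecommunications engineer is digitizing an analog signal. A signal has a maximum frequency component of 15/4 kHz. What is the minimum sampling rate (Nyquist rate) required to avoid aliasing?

By the Nyquist-Shannon sampling theorem,
the minimum sampling rate (Nyquist rate) must be at least 2 * f_max.
Nyquist rate = 2 * 15/4 kHz = 15/2 kHz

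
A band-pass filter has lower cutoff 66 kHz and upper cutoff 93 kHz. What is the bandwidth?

Bandwidth = f_high - f_low
= 93 kHz - 66 kHz = 27 kHz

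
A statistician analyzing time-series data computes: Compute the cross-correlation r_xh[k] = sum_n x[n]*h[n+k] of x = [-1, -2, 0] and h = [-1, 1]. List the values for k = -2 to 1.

Both sequences indexed from 0 and zero outside their support.
Lags with overlap: k = -2 to 1.
  r_xh[-2] = x[2]*h[0] = 0
  r_xh[-1] = x[1]*h[0] + x[2]*h[1] = 2
  r_xh[0] = x[0]*h[0] + x[1]*h[1] = -1
  r_xh[1] = x[0]*h[1] = -1
r_xh = [0, 2, -1, -1] (for k = -2, ..., 1)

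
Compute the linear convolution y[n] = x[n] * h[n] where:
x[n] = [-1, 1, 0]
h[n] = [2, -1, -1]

y[n] = sum_k x[k]*h[n-k]. Output length = len(x) + len(h) - 1 = 3 + 3 - 1 = 5.
y[0] = -1*2 = -2
y[1] = 1*2 + -1*-1 = 3
y[2] = 0*2 + 1*-1 + -1*-1 = 0
y[3] = 0*-1 + 1*-1 = -1
y[4] = 0*-1 = 0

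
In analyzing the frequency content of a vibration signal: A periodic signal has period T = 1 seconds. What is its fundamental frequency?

The fundamental frequency is the reciprocal of the period.
f = 1/T = 1/(1) = 1 Hz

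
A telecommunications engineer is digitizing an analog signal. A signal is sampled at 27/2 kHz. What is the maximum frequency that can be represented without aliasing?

The maximum frequency that can be represented without aliasing
is the Nyquist frequency: f_max = f_s / 2 = 27/2 kHz / 2 = 27/4 kHz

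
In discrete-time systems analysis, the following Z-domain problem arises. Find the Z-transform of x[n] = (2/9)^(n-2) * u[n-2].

Time-shifting property: if X(z) = Z{x[n]}, then Z{x[n-d]} = z^(-d) * X(z)
X(z) = z/(z - 2/9) for x[n] = (2/9)^n * u[n]
Z{x[n-2]} = z^(-2) * z/(z - 2/9) = z^(-1)/(z - 2/9)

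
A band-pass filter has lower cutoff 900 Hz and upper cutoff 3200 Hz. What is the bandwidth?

Bandwidth = f_high - f_low
= 3200 Hz - 900 Hz = 2300 Hz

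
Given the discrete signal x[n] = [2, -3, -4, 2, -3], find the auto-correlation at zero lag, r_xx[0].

The auto-correlation at zero lag r_xx[0] equals the signal energy.
r_xx[0] = sum of x[n]^2 = 2^2 + (-3)^2 + (-4)^2 + 2^2 + (-3)^2
= 4 + 9 + 16 + 4 + 9 = 42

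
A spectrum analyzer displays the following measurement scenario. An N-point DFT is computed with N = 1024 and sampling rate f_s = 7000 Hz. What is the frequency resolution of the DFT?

DFT frequency resolution = f_s / N
= 7000 / 1024 = 875/128 Hz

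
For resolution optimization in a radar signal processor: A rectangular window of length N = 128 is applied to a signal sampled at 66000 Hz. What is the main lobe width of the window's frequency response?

For a rectangular window of length N,
the main lobe width in frequency is 2*f_s/N.
= 2*66000/128 = 4125/4 Hz
This determines the minimum frequency separation for resolving two sinusoids.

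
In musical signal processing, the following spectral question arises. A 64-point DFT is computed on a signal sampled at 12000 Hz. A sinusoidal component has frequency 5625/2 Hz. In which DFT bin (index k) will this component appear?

DFT frequency resolution = f_s/N = 12000/64 = 375/2 Hz
Bin index k = f_signal / resolution = 5625/2 / 375/2 = 15
The signal frequency 5625/2 Hz falls in DFT bin k = 15.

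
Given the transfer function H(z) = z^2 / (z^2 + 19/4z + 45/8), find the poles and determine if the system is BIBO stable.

Poles are roots of the denominator: z^2 + 19/4z + 45/8 = 0.
Quadratic formula: z = [-(19/4) +/- sqrt((19/4)^2 - 4*(45/8))] / 2
Discriminant = 361/16 - 45/2 = 1/16; sqrt = 1/4.
z = (-19/4 +/- 1/4) / 2 => z = -9/4 or z = -5/2.
|p1| = 9/4, |p2| = 5/2.
For BIBO stability, all poles must lie inside the unit circle (|p| < 1).
System is UNSTABLE since at least one |p| >= 1.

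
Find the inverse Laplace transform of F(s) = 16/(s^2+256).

Standard pair: w/(s^2+w^2) <-> sin(wt)*u(t)
Recognize w^2 = 256, so w = 16; numerator 16 = 1*16.
f(t) = sin(16t)*u(t)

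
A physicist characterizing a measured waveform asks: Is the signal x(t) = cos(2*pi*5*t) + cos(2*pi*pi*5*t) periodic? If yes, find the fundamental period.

f1 = 5 Hz, f2 = 5*pi Hz
Ratio f2/f1 = pi, which is irrational.
Since the frequency ratio is irrational, no common period exists.
The signal is not periodic.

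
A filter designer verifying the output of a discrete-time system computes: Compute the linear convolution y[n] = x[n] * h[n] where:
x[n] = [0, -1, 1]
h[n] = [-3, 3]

y[n] = sum_k x[k]*h[n-k]. Output length = len(x) + len(h) - 1 = 3 + 2 - 1 = 4.
y[0] = 0*-3 = 0
y[1] = -1*-3 + 0*3 = 3
y[2] = 1*-3 + -1*3 = -6
y[3] = 1*3 = 3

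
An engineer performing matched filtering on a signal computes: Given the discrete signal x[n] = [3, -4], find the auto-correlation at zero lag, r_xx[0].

The auto-correlation at zero lag r_xx[0] equals the signal energy.
r_xx[0] = sum of x[n]^2 = 3^2 + (-4)^2
= 9 + 16 = 25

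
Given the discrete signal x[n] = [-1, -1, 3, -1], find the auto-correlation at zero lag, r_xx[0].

The auto-correlation at zero lag r_xx[0] equals the signal energy.
r_xx[0] = sum of x[n]^2 = (-1)^2 + (-1)^2 + 3^2 + (-1)^2
= 1 + 1 + 9 + 1 = 12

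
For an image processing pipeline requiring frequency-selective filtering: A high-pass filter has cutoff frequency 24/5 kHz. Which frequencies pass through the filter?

A high-pass filter passes all frequencies above the cutoff frequency 24/5 kHz and attenuates lower frequencies.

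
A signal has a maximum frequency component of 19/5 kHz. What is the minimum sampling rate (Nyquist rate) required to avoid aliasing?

By the Nyquist-Shannon sampling theorem,
the minimum sampling rate (Nyquist rate) must be at least 2 * f_max.
Nyquist rate = 2 * 19/5 kHz = 38/5 kHz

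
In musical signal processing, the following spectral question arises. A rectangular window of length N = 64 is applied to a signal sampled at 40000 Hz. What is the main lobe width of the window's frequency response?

For a rectangular window of length N,
the main lobe width in frequency is 2*f_s/N.
= 2*40000/64 = 1250 Hz
This determines the minimum frequency separation for resolving two sinusoids.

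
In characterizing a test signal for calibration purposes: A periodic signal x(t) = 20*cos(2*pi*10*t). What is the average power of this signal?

Average power of A*cos(wt) is A^2/2.
P = 20^2 / 2 = 400/2 = 200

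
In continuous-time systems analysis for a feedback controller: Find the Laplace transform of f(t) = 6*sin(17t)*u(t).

Standard pair: sin(wt)*u(t) <-> w/(s^2+w^2)
With w = 17: L{6*sin(17t)*u(t)} = 102/(s^2+289)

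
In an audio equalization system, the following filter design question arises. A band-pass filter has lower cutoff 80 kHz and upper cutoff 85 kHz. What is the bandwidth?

Bandwidth = f_high - f_low
= 85 kHz - 80 kHz = 5 kHz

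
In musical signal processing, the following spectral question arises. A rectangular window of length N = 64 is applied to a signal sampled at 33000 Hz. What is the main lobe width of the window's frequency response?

For a rectangular window of length N,
the main lobe width in frequency is 2*f_s/N.
= 2*33000/64 = 4125/4 Hz
This determines the minimum frequency separation for resolving two sinusoids.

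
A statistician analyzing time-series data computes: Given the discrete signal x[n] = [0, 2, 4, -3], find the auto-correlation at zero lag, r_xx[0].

The auto-correlation at zero lag r_xx[0] equals the signal energy.
r_xx[0] = sum of x[n]^2 = 0^2 + 2^2 + 4^2 + (-3)^2
= 0 + 4 + 16 + 9 = 29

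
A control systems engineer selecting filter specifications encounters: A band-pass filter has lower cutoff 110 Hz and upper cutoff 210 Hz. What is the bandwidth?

Bandwidth = f_high - f_low
= 210 Hz - 110 Hz = 100 Hz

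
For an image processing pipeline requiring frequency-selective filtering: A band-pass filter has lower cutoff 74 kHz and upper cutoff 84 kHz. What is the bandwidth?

Bandwidth = f_high - f_low
= 84 kHz - 74 kHz = 10 kHz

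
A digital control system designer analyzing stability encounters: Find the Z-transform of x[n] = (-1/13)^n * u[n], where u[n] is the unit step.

The Z-transform of a^n * u[n] is z/(z-a) for |z| > |a|.
Here a = -1/13, so X(z) = z/(z - (-1/13)) = 13z/(13z + 1)
ROC: |z| > 1/13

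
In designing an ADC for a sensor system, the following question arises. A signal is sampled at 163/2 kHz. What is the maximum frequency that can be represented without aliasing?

The maximum frequency that can be represented without aliasing
is the Nyquist frequency: f_max = f_s / 2 = 163/2 kHz / 2 = 163/4 kHz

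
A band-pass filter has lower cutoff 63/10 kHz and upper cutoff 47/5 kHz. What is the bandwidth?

Bandwidth = f_high - f_low
= 47/5 kHz - 63/10 kHz = 31/10 kHz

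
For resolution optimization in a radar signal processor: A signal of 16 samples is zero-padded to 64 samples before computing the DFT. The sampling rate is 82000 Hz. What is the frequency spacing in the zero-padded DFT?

Original DFT: N = 16, resolution = f_s/N = 82000/16 = 5125 Hz
Zero-padded DFT: N = 64, resolution = f_s/N = 82000/64 = 5125/4 Hz
Zero-padding interpolates the spectrum (finer frequency grid)
but does NOT improve the true spectral resolution (ability to resolve close frequencies).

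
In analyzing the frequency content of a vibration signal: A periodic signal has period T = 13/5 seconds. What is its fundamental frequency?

The fundamental frequency is the reciprocal of the period.
f = 1/T = 1/(13/5) = 5/13 Hz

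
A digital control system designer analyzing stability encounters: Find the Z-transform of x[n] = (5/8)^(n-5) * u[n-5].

Time-shifting property: if X(z) = Z{x[n]}, then Z{x[n-d]} = z^(-d) * X(z)
X(z) = z/(z - 5/8) for x[n] = (5/8)^n * u[n]
Z{x[n-5]} = z^(-5) * z/(z - 5/8) = z^(-4)/(z - 5/8)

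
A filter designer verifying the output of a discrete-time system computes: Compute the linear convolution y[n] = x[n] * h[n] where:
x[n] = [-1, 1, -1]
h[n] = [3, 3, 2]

y[n] = sum_k x[k]*h[n-k]. Output length = len(x) + len(h) - 1 = 3 + 3 - 1 = 5.
y[0] = -1*3 = -3
y[1] = 1*3 + -1*3 = 0
y[2] = -1*3 + 1*3 + -1*2 = -2
y[3] = -1*3 + 1*2 = -1
y[4] = -1*2 = -2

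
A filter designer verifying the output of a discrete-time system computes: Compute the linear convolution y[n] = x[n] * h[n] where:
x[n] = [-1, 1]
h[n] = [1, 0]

y[n] = sum_k x[k]*h[n-k]. Output length = len(x) + len(h) - 1 = 2 + 2 - 1 = 3.
y[0] = -1*1 = -1
y[1] = 1*1 + -1*0 = 1
y[2] = 1*0 = 0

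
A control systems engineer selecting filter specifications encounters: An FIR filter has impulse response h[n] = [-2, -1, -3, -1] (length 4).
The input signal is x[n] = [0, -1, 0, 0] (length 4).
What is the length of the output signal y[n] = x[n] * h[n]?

For linear convolution, the output length is:
len(y) = len(x) + len(h) - 1 = 4 + 4 - 1 = 7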